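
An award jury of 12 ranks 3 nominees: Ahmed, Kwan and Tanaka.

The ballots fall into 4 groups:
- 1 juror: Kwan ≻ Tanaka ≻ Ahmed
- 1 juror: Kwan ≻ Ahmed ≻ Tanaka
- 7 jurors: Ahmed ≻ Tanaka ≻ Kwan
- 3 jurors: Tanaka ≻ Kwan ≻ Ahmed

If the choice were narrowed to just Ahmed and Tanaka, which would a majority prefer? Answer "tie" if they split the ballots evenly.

Ballots ranking Ahmed above Tanaka: 1 + 7 = 8.
Ballots ranking Tanaka above Ahmed: 12 − 8 = 4.
Ahmed wins the head-to-head 8–4.

Ahmed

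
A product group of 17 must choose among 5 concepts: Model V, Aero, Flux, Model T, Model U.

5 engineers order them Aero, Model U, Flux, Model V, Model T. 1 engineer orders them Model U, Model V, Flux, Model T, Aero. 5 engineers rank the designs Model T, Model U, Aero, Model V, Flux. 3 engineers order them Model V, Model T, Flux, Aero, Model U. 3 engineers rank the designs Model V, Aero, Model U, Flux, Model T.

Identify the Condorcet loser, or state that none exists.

Head-to-head results (17 engineers):
Model V vs Aero: Model V is ranked higher on 1+3+3 = 7 ballots, Aero on 10. Aero wins 10–7.
Model V vs Flux: Model V wins 12–5.
Model V vs Model T: Model V, 12–5.
Model V vs Model U: Model U, 11–6.
Aero–Flux: Aero 13–4.
Aero vs Model T: Aero preferred on 5+3 = 8 ballots; Model T wins 9–8.
Aero vs Model U: Aero wins 11–6.
Flux–Model T: Flux 9–8.
Flux vs Model U: 3 for Flux, 14 for Model U — Model U by 14–3.
Model T vs Model U: 8 to 9, Model U.
No design is winless: Model V beats Flux; Aero beats Model V; Flux beats Model T; Model T beats Aero; Model U beats Model V. There is no Condorcet loser.

none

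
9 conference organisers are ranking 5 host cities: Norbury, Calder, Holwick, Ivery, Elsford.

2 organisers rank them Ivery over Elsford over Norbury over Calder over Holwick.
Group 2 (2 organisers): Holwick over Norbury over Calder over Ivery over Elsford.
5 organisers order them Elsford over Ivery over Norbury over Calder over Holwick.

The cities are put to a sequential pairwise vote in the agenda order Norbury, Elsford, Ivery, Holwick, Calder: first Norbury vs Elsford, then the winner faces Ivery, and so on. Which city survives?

Round 1: Norbury vs Elsford — 2–7, Elsford advances.
Round 2: Elsford vs Ivery — 5–4, Elsford advances.
Round 3: Elsford vs Holwick — 7–2, Elsford advances.
Round 4: Elsford vs Calder — 7–2, Elsford advances.
The agenda winner is Elsford.

Elsford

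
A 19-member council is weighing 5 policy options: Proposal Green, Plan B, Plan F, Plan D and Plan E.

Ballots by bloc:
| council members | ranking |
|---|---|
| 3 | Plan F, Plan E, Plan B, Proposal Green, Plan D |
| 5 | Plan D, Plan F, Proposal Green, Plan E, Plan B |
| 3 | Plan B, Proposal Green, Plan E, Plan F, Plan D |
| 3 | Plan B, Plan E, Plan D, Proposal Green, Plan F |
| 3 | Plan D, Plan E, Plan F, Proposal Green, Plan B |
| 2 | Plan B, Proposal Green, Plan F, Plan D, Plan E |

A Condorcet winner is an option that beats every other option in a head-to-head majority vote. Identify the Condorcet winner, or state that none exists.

none

Pairwise majorities:
Proposal Green vs Plan B: Proposal Green preferred on 5+3 = 8 ballots; Plan B wins 11–8.
Proposal Green vs Plan F: Proposal Green is ranked higher on 3+3+2 = 8 ballots, Plan F on 11. Plan F wins 11–8.
Proposal Green vs Plan D: Proposal Green is ranked higher on 3+3+2 = 8 ballots, Plan D on 11. Plan D wins 11–8.
Proposal Green vs Plan E: Proposal Green is ranked higher on 5+3+2 = 10 ballots, Plan E on 9. Proposal Green wins 10–9.
Plan B vs Plan F: Plan B is ranked higher on 3+3+2 = 8 ballots, Plan F on 11. Plan F wins 11–8.
Plan B vs Plan D: 3+3+3+2 = 11 for Plan B, 8 for Plan D — Plan B by 11–8.
Plan B vs Plan E: 8 to 11, Plan E.
Plan F vs Plan D: 8 to 11, Plan D.
Plan F vs Plan E: 10 to 9, Plan F.
Plan D vs Plan E: Plan D is ranked higher on 5+3+2 = 10 ballots, Plan E on 9. Plan D wins 10–9.
No option is unbeaten: Proposal Green loses to Plan B; Plan B loses to Plan F; Plan F loses to Plan D; Plan D loses to Plan B; Plan E loses to Proposal Green. In particular Proposal Green → Plan E → Plan B → Proposal Green is a majority cycle — no Condorcet winner exists.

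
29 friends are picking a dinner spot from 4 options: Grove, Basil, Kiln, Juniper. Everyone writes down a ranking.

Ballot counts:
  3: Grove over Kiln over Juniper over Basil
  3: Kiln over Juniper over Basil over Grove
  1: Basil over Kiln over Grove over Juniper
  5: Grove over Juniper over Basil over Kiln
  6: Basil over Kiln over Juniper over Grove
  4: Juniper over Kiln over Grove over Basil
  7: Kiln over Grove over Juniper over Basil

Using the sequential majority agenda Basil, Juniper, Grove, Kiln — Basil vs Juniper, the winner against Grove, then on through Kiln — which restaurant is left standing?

Round 1: Basil vs Juniper — 7–22, Juniper advances.
Round 2: Juniper vs Grove — 13–16, Grove advances.
Round 3: Grove vs Kiln — 8–21, Kiln advances.
Kiln survives the agenda.

Kiln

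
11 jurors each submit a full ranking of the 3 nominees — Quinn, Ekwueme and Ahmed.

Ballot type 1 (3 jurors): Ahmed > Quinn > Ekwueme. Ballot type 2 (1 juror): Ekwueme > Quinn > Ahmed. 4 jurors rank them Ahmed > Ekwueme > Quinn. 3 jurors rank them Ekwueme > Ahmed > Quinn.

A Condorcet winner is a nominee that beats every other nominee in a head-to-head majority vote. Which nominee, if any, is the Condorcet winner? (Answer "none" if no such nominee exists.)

Ahmed

Pairwise majorities:
Quinn vs Ekwueme: Quinn preferred on 3 ballots; Ekwueme wins 8–3.
Quinn vs Ahmed: Ahmed wins 10–1.
Ekwueme vs Ahmed: Ekwueme preferred on 1+3 = 4 ballots; Ahmed wins 7–4.
Ahmed defeats every rival head-to-head and is the Condorcet winner.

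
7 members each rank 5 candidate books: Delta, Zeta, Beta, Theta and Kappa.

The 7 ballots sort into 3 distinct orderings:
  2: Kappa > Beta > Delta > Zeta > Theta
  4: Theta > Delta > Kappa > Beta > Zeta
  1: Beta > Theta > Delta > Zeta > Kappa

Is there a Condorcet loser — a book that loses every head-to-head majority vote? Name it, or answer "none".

Zeta

Head-to-head results (7 members):
Delta–Zeta: Delta 7–0.
Delta–Beta: Delta 4–3.
Delta vs Theta: Theta wins 5–2.
Delta vs Kappa: 4+1 = 5 for Delta, 2 for Kappa — Delta by 5–2.
Zeta vs Beta: Beta wins 7–0.
Zeta vs Theta: 2 for Zeta, 5 for Theta — Theta by 5–2.
Zeta vs Kappa: Zeta is ranked higher on 1 ballot, Kappa on 6. Kappa wins 6–1.
Beta vs Theta: Theta, 4–3.
Beta vs Kappa: Kappa wins 6–1.
Theta–Kappa: Theta 5–2.
Zeta is beaten in every head-to-head and is the Condorcet loser.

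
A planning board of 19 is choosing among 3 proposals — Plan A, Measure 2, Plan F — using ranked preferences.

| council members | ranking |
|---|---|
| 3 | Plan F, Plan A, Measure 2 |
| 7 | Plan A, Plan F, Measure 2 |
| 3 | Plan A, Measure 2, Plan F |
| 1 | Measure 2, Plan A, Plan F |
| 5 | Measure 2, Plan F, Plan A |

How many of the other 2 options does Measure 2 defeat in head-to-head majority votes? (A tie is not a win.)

Measure 2 against each rival (19 council members):
Measure 2 vs Plan A: 1+5 = 6 for Measure 2, 13 for Plan A — Plan A by 13–6.
Measure 2 vs Plan F: 3+1+5 = 9 for Measure 2, 10 for Plan F — Plan F by 10–9.
Measure 2 beats no one; loses to Plan A, Plan F — 0 pairwise wins.

0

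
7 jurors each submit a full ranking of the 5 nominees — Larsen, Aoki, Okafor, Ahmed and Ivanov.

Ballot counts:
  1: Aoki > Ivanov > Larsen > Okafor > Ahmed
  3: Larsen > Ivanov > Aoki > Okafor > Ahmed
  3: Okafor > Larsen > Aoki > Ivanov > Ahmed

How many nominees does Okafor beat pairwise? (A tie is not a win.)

1

Okafor against each rival (7 jurors):
Okafor vs Larsen: Larsen, 4–3.
Okafor vs Aoki: Okafor is ranked higher on 3 ballots, Aoki on 4. Aoki wins 4–3.
Okafor vs Ahmed: Okafor is ranked higher on 1+3+3 = 7 ballots, Ahmed on 0. Okafor wins 7–0.
Okafor vs Ivanov: Okafor preferred on 3 ballots; Ivanov wins 4–3.
Okafor beats Ahmed; loses to Larsen, Aoki, Ivanov — 1 pairwise win.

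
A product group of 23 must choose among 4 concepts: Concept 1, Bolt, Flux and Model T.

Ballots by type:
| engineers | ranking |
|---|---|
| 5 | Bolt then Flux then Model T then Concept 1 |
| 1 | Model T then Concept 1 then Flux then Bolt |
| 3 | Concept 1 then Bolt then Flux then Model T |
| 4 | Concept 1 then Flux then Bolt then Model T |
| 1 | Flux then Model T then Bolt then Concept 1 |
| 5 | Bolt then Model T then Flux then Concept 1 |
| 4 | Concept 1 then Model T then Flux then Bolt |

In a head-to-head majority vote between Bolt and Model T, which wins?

Bolt

Ballots ranking Bolt above Model T: 5 + 3 + 4 + 5 = 17.
Ballots ranking Model T above Bolt: 23 − 17 = 6.
Bolt wins the head-to-head 17–6.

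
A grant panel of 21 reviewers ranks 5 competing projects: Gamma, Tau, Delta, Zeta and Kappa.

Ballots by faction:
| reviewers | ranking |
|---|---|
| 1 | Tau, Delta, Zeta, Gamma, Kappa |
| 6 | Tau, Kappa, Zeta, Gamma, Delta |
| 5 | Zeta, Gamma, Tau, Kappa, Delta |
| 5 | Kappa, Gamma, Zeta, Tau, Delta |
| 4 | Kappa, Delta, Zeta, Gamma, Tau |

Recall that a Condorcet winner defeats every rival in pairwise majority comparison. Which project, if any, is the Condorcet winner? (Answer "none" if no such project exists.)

none

Check each pair by majority over 21 ballots:
Gamma–Tau: Gamma 14–7.
Gamma vs Delta: 16 to 5, Gamma.
Gamma vs Zeta: Zeta, 16–5.
Gamma–Kappa: Kappa 15–6.
Tau vs Delta: 17 to 4, Tau.
Tau–Zeta: Zeta 14–7.
Tau vs Kappa: 1+6+5 = 12 for Tau, 9 for Kappa — Tau by 12–9.
Delta–Zeta: Zeta 16–5.
Delta vs Kappa: Kappa wins 20–1.
Zeta–Kappa: Kappa 15–6.
Each project drops at least one matchup (Gamma loses to Zeta; Tau loses to Gamma; Delta loses to Gamma; Zeta loses to Kappa; Kappa loses to Tau); the cycle Gamma > Tau > Kappa > Gamma rules out a Condorcet winner.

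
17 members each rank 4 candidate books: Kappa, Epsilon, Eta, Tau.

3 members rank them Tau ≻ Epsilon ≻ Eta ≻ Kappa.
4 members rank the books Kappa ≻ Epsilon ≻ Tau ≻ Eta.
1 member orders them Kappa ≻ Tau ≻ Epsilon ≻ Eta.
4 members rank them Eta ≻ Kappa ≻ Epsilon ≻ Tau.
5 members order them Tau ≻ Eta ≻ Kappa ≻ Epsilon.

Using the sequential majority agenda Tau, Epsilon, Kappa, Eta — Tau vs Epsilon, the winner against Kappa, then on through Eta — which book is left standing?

Round 1: Tau vs Epsilon — 9–8, Tau advances.
Round 2: Tau vs Kappa — 8–9, Kappa advances.
Round 3: Kappa vs Eta — 5–12, Eta advances.
Eta survives the agenda.

Eta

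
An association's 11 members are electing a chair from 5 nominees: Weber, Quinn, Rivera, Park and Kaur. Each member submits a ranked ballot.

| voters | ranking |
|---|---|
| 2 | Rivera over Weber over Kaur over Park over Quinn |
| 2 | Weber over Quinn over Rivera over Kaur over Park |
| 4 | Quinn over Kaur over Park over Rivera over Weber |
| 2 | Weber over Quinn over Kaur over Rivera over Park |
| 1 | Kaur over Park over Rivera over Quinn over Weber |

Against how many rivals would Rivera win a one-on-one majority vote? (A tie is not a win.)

Rivera against each rival (11 voters):
Rivera vs Weber: Rivera, 7–4.
Rivera vs Quinn: Rivera preferred on 2+1 = 3 ballots; Quinn wins 8–3.
Rivera vs Park: Rivera wins 6–5.
Rivera vs Kaur: Rivera is ranked higher on 2+2 = 4 ballots, Kaur on 7. Kaur wins 7–4.
Rivera beats Weber, Park; loses to Quinn, Kaur — 2 pairwise wins.

2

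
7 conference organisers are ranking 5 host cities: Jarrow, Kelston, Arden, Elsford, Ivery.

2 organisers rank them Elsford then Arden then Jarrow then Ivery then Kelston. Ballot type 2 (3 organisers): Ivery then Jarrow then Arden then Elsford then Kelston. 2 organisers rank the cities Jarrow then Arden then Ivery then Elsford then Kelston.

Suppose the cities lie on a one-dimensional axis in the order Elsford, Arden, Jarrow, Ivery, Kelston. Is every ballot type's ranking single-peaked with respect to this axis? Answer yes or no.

yes

Axis positions: Elsford=1, Arden=2, Jarrow=3, Ivery=4, Kelston=5.
Ballot type 1 (peak Elsford at position 1): ranking walks positions 1-2-3-4-5, expanding outward from the peak — single-peaked.
Ballot type 2 (peak Ivery at position 4): ranking walks positions 4-3-2-1-5, expanding outward from the peak — single-peaked.
Ballot type 3 (peak Jarrow at position 3): ranking walks positions 3-2-4-1-5, expanding outward from the peak — single-peaked.
Every ranking is single-peaked on this axis.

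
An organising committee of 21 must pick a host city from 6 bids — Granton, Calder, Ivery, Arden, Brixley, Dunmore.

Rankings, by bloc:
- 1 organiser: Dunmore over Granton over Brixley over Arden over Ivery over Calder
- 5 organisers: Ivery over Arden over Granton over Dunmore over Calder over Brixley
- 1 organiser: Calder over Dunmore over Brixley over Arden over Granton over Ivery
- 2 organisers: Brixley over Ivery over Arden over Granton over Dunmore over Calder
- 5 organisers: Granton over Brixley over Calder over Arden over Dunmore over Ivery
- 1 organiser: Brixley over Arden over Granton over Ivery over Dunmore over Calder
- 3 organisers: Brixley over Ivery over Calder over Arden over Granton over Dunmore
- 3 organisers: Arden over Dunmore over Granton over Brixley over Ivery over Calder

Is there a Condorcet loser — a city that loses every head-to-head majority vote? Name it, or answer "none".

Head-to-head results (21 organisers):
Granton vs Calder: Granton preferred on 1+5+2+5+1+3 = 17 ballots; Granton wins 17–4.
Granton vs Ivery: Granton is ranked higher on 1+1+5+1+3 = 11 ballots, Ivery on 10. Granton wins 11–10.
Granton–Arden: Arden 15–6.
Granton vs Brixley: 14 to 7, Granton.
Granton vs Dunmore: Granton, 16–5.
Calder–Ivery: Ivery 15–6.
Calder vs Arden: Arden wins 12–9.
Calder vs Brixley: 6 to 15, Brixley.
Calder vs Dunmore: 1+5+3 = 9 for Calder, 12 for Dunmore — Dunmore by 12–9.
Ivery vs Arden: Arden, 11–10.
Ivery vs Brixley: 5 for Ivery, 16 for Brixley — Brixley by 16–5.
Ivery vs Dunmore: Ivery, 11–10.
Arden vs Brixley: Brixley, 13–8.
Arden vs Dunmore: Arden preferred on 5+2+5+1+3+3 = 19 ballots; Arden wins 19–2.
Brixley vs Dunmore: Brixley preferred on 2+5+1+3 = 11 ballots; Brixley wins 11–10.
Only Calder has no wins; Calder is the Condorcet loser.

Calder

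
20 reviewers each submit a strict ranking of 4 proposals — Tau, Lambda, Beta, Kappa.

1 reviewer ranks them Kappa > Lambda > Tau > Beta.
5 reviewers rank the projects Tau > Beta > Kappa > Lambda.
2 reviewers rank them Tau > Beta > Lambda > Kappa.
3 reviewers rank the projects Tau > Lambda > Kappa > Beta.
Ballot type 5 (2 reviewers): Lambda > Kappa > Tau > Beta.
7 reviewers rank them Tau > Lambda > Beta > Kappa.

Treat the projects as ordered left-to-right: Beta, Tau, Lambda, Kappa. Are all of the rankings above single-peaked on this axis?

no

Axis positions: Beta=1, Tau=2, Lambda=3, Kappa=4.
Ballot type 1 (peak Kappa at position 4): ranking walks positions 4-3-2-1, expanding outward from the peak — single-peaked.
Ballot type 2: ranking walks positions 2-1-4-3; Kappa is ranked above Lambda even though Lambda lies between Kappa and the peak Tau on the axis — preferences dip and rise again. Not single-peaked.
Ballot type 3 (peak Tau at position 2): ranking walks positions 2-1-3-4, expanding outward from the peak — single-peaked.
Ballot type 4 (peak Tau at position 2): ranking walks positions 2-3-4-1, expanding outward from the peak — single-peaked.
Ballot type 5 (peak Lambda at position 3): ranking walks positions 3-4-2-1, expanding outward from the peak — single-peaked.
Ballot type 6 (peak Tau at position 2): ranking walks positions 2-3-1-4, expanding outward from the peak — single-peaked.
Ballot type 2 violates single-peakedness, so the profile is not single-peaked on this axis.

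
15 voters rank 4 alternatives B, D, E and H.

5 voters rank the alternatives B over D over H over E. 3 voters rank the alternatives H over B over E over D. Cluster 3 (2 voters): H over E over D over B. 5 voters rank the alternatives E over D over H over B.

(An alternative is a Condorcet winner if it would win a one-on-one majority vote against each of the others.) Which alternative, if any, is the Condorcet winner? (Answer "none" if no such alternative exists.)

Check each pair by majority over 15 ballots:
B vs D: B, 8–7.
B–E: B 8–7.
B–H: H 10–5.
D vs E: D is ranked higher on 5 ballots, E on 10. E wins 10–5.
D vs H: 10 to 5, D.
E–H: H 10–5.
Every alternative loses at least once (B loses to H; D loses to B; E loses to B; H loses to D). The majority relation contains the cycle B > D > H > B, so there is no Condorcet winner.

none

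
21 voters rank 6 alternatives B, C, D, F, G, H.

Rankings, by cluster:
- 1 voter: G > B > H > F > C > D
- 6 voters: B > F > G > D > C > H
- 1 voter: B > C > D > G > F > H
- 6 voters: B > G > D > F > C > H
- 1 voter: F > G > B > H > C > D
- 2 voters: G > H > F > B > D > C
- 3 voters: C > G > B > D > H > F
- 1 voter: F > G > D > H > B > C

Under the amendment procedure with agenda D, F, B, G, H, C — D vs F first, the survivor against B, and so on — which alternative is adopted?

Round 1: D vs F — 10–11, F advances.
Round 2: F vs B — 4–17, B advances.
Round 3: B vs G — 13–8, B advances.
Round 4: B vs H — 18–3, B advances.
Round 5: B vs C — 18–3, B advances.
The agenda winner is B.

B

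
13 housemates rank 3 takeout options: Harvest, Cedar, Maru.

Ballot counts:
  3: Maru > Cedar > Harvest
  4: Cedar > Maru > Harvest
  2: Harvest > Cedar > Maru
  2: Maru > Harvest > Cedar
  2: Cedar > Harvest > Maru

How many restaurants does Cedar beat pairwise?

2

Cedar against each rival (13 friends):
Cedar vs Harvest: Cedar wins 9–4.
Cedar–Maru: Cedar 8–5.
Cedar beats Harvest, Maru — 2 pairwise wins.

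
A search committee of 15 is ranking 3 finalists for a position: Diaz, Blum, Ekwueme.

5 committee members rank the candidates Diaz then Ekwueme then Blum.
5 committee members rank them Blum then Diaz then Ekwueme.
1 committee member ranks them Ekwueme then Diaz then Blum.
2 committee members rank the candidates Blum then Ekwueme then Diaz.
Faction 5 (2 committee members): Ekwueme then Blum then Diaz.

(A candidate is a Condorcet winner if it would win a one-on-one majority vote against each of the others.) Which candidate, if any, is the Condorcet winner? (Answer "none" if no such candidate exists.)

none

Head-to-head results (15 committee members):
Diaz vs Blum: Diaz is ranked higher on 5+1 = 6 ballots, Blum on 9. Blum wins 9–6.
Diaz vs Ekwueme: Diaz is ranked higher on 5+5 = 10 ballots, Ekwueme on 5. Diaz wins 10–5.
Blum vs Ekwueme: Blum is ranked higher on 5+2 = 7 ballots, Ekwueme on 8. Ekwueme wins 8–7.
Every candidate loses at least once (Diaz loses to Blum; Blum loses to Ekwueme; Ekwueme loses to Diaz). The majority relation contains the cycle Diaz beats Ekwueme beats Blum beats Diaz, so there is no Condorcet winner.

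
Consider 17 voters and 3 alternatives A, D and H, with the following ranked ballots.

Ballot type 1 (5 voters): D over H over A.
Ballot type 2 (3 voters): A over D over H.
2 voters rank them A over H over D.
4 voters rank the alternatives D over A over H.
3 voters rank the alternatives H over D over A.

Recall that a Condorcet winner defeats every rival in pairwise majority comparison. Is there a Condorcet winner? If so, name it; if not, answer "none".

D

Head-to-head results (17 voters):
A vs D: 5 to 12, D.
A vs H: 9 to 8, A.
D vs H: 12 to 5, D.
Only D has no losses; D is the Condorcet winner.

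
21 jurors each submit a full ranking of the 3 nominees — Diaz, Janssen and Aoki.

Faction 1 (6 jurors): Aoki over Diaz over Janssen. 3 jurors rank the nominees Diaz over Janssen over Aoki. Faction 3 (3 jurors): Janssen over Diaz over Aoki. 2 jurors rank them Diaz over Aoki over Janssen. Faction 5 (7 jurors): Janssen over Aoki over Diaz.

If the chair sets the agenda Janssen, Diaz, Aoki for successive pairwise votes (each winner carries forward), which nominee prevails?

Round 1: Janssen vs Diaz — 10–11, Diaz advances.
Round 2: Diaz vs Aoki — 8–13, Aoki advances.
Aoki survives the agenda.

Aoki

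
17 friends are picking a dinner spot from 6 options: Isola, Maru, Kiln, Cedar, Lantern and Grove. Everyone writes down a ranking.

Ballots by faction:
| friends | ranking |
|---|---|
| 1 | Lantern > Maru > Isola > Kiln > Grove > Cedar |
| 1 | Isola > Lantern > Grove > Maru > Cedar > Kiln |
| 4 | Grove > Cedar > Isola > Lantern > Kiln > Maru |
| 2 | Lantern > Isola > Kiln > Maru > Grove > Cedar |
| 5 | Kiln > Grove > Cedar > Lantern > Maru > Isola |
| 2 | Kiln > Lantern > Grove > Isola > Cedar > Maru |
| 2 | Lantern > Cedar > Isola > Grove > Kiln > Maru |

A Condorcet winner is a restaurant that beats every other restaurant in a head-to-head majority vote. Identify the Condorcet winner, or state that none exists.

Pairwise majorities:
Isola–Maru: Isola 11–6.
Isola–Kiln: Isola 10–7.
Isola vs Cedar: Cedar, 11–6.
Isola vs Lantern: Lantern, 12–5.
Isola vs Grove: Grove wins 11–6.
Maru vs Kiln: Kiln, 15–2.
Maru vs Cedar: Cedar, 13–4.
Maru–Lantern: Lantern 17–0.
Maru vs Grove: Grove wins 14–3.
Kiln vs Cedar: Kiln wins 10–7.
Kiln vs Lantern: Lantern, 10–7.
Kiln vs Grove: Kiln, 10–7.
Cedar–Lantern: Cedar 9–8.
Cedar vs Grove: Grove, 15–2.
Lantern vs Grove: Grove wins 9–8.
Every restaurant loses at least once (Isola loses to Cedar; Maru loses to Isola; Kiln loses to Isola; Cedar loses to Kiln; Lantern loses to Cedar; Grove loses to Kiln). The majority relation contains the cycle Isola > Kiln > Cedar > Isola, so there is no Condorcet winner.

none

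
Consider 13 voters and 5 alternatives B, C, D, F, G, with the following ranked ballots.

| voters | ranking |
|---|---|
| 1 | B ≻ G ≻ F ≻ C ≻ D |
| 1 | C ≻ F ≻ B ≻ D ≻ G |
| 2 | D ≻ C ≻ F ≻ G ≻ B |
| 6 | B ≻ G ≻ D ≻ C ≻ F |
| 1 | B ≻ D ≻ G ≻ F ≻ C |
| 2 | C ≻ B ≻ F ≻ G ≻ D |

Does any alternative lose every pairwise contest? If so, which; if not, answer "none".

Head-to-head results (13 voters):
B vs C: B, 8–5.
B–D: B 11–2.
B vs F: B preferred on 1+6+1+2 = 10 ballots; B wins 10–3.
B vs G: B preferred on 1+1+6+1+2 = 11 ballots; B wins 11–2.
C vs D: 4 to 9, D.
C vs F: C, 11–2.
C vs G: G, 8–5.
D–F: D 9–4.
D vs G: D preferred on 1+2+1 = 4 ballots; G wins 9–4.
F vs G: 1+2+2 = 5 for F, 8 for G — G by 8–5.
F loses to every other alternative — it is the Condorcet loser.

F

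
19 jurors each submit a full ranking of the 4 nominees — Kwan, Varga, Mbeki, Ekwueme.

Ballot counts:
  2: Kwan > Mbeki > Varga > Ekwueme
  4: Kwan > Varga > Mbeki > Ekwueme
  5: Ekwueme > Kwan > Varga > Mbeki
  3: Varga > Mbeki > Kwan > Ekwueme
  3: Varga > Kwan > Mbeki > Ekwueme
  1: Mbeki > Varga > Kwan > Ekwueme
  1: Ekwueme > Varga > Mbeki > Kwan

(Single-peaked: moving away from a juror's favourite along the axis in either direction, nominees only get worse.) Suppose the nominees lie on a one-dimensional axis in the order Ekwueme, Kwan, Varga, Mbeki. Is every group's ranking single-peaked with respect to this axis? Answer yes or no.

no

Axis positions: Ekwueme=1, Kwan=2, Varga=3, Mbeki=4.
Group 1: ranking walks positions 2-4-3-1; Mbeki is ranked above Varga even though Varga lies between Mbeki and the peak Kwan on the axis — preferences dip and rise again. Not single-peaked.
Group 2 (peak Kwan at position 2): ranking walks positions 2-3-4-1, expanding outward from the peak — single-peaked.
Group 3 (peak Ekwueme at position 1): ranking walks positions 1-2-3-4, expanding outward from the peak — single-peaked.
Group 4 (peak Varga at position 3): ranking walks positions 3-4-2-1, expanding outward from the peak — single-peaked.
Group 5 (peak Varga at position 3): ranking walks positions 3-2-4-1, expanding outward from the peak — single-peaked.
Group 6 (peak Mbeki at position 4): ranking walks positions 4-3-2-1, expanding outward from the peak — single-peaked.
Group 7: ranking walks positions 1-3-4-2; Varga is ranked above Kwan even though Kwan lies between Varga and the peak Ekwueme on the axis — preferences dip and rise again. Not single-peaked.
Group 1 violates single-peakedness, so the profile is not single-peaked on this axis.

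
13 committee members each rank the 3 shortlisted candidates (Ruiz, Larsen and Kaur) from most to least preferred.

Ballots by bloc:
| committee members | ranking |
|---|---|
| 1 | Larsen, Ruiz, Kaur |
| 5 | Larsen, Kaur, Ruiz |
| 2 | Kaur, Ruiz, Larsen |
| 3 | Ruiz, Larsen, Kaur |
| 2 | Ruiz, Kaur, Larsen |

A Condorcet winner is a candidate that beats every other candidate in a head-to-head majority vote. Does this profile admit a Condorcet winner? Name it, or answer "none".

Head-to-head results (13 committee members):
Ruiz vs Larsen: Ruiz, 7–6.
Ruiz–Kaur: Kaur 7–6.
Larsen vs Kaur: Larsen, 9–4.
No candidate is unbeaten: Ruiz loses to Kaur; Larsen loses to Ruiz; Kaur loses to Larsen. In particular Ruiz > Larsen > Kaur > Ruiz is a majority cycle — no Condorcet winner exists.

none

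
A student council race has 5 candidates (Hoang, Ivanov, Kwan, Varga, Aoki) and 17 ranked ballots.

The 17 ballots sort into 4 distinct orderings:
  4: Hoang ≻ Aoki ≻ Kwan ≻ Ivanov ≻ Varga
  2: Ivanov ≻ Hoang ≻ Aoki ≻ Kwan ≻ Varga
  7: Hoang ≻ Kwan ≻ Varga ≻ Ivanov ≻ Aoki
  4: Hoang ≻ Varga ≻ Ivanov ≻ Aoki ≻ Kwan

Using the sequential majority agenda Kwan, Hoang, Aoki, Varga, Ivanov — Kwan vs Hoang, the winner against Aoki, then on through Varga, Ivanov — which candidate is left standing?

Round 1: Kwan vs Hoang — 0–17, Hoang advances.
Round 2: Hoang vs Aoki — 17–0, Hoang advances.
Round 3: Hoang vs Varga — 17–0, Hoang advances.
Round 4: Hoang vs Ivanov — 15–2, Hoang advances.
The agenda winner is Hoang.

Hoang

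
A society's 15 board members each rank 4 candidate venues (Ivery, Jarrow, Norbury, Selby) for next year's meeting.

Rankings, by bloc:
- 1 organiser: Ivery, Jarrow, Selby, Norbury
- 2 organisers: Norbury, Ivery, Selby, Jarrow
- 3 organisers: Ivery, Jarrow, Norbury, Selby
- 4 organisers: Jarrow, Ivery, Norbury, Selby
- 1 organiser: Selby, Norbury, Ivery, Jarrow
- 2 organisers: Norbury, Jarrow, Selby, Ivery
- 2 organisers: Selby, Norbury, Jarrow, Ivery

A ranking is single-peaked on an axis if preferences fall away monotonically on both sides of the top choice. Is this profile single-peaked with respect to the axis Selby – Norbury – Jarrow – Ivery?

Axis positions: Selby=1, Norbury=2, Jarrow=3, Ivery=4.
Bloc 1: ranking walks positions 4-3-1-2; Selby is ranked above Norbury even though Norbury lies between Selby and the peak Ivery on the axis — preferences dip and rise again. Not single-peaked.
Bloc 2: ranking walks positions 2-4-1-3; Ivery is ranked above Jarrow even though Jarrow lies between Ivery and the peak Norbury on the axis — preferences dip and rise again. Not single-peaked.
Bloc 3 (peak Ivery at position 4): ranking walks positions 4-3-2-1, expanding outward from the peak — single-peaked.
Bloc 4 (peak Jarrow at position 3): ranking walks positions 3-4-2-1, expanding outward from the peak — single-peaked.
Bloc 5: ranking walks positions 1-2-4-3; Ivery is ranked above Jarrow even though Jarrow lies between Ivery and the peak Selby on the axis — preferences dip and rise again. Not single-peaked.
Bloc 6 (peak Norbury at position 2): ranking walks positions 2-3-1-4, expanding outward from the peak — single-peaked.
Bloc 7 (peak Selby at position 1): ranking walks positions 1-2-3-4, expanding outward from the peak — single-peaked.
Bloc 1 violates single-peakedness, so the profile is not single-peaked on this axis.

no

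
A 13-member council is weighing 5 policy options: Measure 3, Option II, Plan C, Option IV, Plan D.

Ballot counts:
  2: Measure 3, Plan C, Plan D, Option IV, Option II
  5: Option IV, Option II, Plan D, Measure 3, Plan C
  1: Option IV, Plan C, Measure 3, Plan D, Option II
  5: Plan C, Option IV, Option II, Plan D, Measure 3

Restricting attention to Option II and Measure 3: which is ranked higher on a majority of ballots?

Option II

Ballots ranking Option II above Measure 3: 5 + 5 = 10.
Ballots ranking Measure 3 above Option II: 13 − 10 = 3.
Option II wins the head-to-head 10–3.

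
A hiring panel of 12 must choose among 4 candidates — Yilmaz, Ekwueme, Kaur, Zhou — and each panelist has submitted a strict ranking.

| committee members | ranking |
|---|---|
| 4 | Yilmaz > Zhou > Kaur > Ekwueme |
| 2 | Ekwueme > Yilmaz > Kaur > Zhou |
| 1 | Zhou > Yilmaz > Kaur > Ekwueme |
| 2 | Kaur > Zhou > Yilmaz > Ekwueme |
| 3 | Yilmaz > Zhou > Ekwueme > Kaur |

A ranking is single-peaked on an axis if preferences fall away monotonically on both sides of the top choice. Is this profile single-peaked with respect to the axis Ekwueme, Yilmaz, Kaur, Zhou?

no

Axis positions: Ekwueme=1, Yilmaz=2, Kaur=3, Zhou=4.
Faction 1: ranking walks positions 2-4-3-1; Zhou is ranked above Kaur even though Kaur lies between Zhou and the peak Yilmaz on the axis — preferences dip and rise again. Not single-peaked.
Faction 2 (peak Ekwueme at position 1): ranking walks positions 1-2-3-4, expanding outward from the peak — single-peaked.
Faction 3: ranking walks positions 4-2-3-1; Yilmaz is ranked above Kaur even though Kaur lies between Yilmaz and the peak Zhou on the axis — preferences dip and rise again. Not single-peaked.
Faction 4 (peak Kaur at position 3): ranking walks positions 3-4-2-1, expanding outward from the peak — single-peaked.
Faction 5: ranking walks positions 2-4-1-3; Zhou is ranked above Kaur even though Kaur lies between Zhou and the peak Yilmaz on the axis — preferences dip and rise again. Not single-peaked.
Faction 1 violates single-peakedness, so the profile is not single-peaked on this axis.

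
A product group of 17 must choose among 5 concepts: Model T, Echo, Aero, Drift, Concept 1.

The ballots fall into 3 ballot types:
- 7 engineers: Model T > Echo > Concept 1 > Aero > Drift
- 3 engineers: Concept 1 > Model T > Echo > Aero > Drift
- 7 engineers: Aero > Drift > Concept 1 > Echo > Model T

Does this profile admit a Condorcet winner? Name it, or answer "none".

Concept 1

Pairwise majorities:
Model T vs Echo: Model T preferred on 7+3 = 10 ballots; Model T wins 10–7.
Model T vs Aero: 10 to 7, Model T.
Model T vs Drift: Model T preferred on 7+3 = 10 ballots; Model T wins 10–7.
Model T vs Concept 1: Concept 1 wins 10–7.
Echo vs Aero: Echo preferred on 7+3 = 10 ballots; Echo wins 10–7.
Echo vs Drift: 7+3 = 10 for Echo, 7 for Drift — Echo by 10–7.
Echo vs Concept 1: Echo preferred on 7 ballots; Concept 1 wins 10–7.
Aero vs Drift: 17 to 0, Aero.
Aero vs Concept 1: Concept 1 wins 10–7.
Drift vs Concept 1: 7 for Drift, 10 for Concept 1 — Concept 1 by 10–7.
Concept 1 beats each of Model T, Echo, Aero, Drift — Concept 1 is the Condorcet winner.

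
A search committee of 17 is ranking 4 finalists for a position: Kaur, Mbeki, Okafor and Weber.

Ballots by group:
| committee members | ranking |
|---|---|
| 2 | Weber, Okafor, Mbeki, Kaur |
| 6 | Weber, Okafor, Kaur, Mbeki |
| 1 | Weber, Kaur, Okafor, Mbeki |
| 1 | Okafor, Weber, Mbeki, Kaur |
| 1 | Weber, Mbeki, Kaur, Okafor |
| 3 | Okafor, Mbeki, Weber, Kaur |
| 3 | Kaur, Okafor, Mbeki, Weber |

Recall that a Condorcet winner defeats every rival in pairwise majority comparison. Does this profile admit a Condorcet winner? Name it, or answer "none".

Pairwise majorities:
Kaur vs Mbeki: 6+1+3 = 10 for Kaur, 7 for Mbeki — Kaur by 10–7.
Kaur vs Okafor: Kaur preferred on 1+1+3 = 5 ballots; Okafor wins 12–5.
Kaur vs Weber: Kaur preferred on 3 ballots; Weber wins 14–3.
Mbeki vs Okafor: Mbeki preferred on 1 ballot; Okafor wins 16–1.
Mbeki vs Weber: 6 to 11, Weber.
Okafor vs Weber: 1+3+3 = 7 for Okafor, 10 for Weber — Weber by 10–7.
Weber defeats every rival head-to-head and is the Condorcet winner.

Weber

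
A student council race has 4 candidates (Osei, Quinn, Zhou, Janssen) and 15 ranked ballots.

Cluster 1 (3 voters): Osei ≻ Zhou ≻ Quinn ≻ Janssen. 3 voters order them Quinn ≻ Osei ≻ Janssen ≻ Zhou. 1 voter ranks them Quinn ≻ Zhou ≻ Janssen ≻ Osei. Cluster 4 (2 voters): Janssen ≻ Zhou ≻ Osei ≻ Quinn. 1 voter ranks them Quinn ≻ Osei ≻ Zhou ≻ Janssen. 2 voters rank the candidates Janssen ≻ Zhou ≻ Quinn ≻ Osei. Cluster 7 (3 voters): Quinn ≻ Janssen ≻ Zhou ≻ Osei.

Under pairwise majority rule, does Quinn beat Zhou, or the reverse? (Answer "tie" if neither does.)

Quinn

Ballots ranking Quinn above Zhou: 3 + 1 + 1 + 3 = 8.
Ballots ranking Zhou above Quinn: 15 − 8 = 7.
Quinn wins the head-to-head 8–7.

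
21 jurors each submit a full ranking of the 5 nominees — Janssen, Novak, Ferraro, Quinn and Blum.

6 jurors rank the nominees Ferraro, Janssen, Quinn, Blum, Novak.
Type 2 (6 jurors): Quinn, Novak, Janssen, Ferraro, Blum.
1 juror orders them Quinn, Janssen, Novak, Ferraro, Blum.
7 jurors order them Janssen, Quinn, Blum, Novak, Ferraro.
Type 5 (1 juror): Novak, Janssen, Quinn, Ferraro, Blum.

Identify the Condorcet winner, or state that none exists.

Check each pair by majority over 21 ballots:
Janssen–Novak: Janssen 14–7.
Janssen vs Ferraro: Janssen is ranked higher on 6+1+7+1 = 15 ballots, Ferraro on 6. Janssen wins 15–6.
Janssen vs Quinn: Janssen preferred on 6+7+1 = 14 ballots; Janssen wins 14–7.
Janssen–Blum: Janssen 21–0.
Novak vs Ferraro: Novak, 15–6.
Novak vs Quinn: Quinn wins 20–1.
Novak vs Blum: 8 to 13, Blum.
Ferraro vs Quinn: 6 to 15, Quinn.
Ferraro vs Blum: 14 to 7, Ferraro.
Quinn vs Blum: Quinn wins 21–0.
Janssen beats each of Novak, Ferraro, Quinn, Blum — Janssen is the Condorcet winner.

Janssen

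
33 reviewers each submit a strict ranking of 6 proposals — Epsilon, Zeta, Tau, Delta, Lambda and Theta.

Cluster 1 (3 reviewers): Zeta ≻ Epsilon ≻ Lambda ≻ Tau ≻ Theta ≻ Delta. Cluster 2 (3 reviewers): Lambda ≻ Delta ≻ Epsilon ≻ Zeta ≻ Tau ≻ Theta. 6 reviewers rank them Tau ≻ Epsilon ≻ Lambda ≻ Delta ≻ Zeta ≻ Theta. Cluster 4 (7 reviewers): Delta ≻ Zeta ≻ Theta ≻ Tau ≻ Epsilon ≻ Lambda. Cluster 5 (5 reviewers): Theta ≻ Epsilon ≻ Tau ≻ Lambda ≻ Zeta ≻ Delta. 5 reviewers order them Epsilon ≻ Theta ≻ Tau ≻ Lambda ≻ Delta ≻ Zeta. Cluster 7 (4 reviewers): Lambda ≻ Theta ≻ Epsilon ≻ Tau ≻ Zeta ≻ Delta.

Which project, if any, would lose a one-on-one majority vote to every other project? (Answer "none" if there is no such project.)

none

Pairwise majorities:
Epsilon vs Zeta: 23 to 10, Epsilon.
Epsilon vs Tau: Epsilon wins 20–13.
Epsilon vs Delta: 23 to 10, Epsilon.
Epsilon vs Lambda: Epsilon wins 26–7.
Epsilon–Theta: Epsilon 17–16.
Zeta vs Tau: 13 to 20, Tau.
Zeta vs Delta: Zeta preferred on 3+5+4 = 12 ballots; Delta wins 21–12.
Zeta vs Lambda: Lambda, 23–10.
Zeta vs Theta: 19 to 14, Zeta.
Tau–Delta: Tau 23–10.
Tau vs Lambda: 23 to 10, Tau.
Tau vs Theta: Tau is ranked higher on 3+3+6 = 12 ballots, Theta on 21. Theta wins 21–12.
Delta vs Lambda: Lambda wins 26–7.
Delta vs Theta: Delta preferred on 3+6+7 = 16 ballots; Theta wins 17–16.
Lambda vs Theta: 16 to 17, Theta.
Each project has at least one pairwise win (Epsilon beats Zeta; Zeta beats Theta; Tau beats Zeta; Delta beats Zeta; Lambda beats Zeta; Theta beats Tau) — no Condorcet loser.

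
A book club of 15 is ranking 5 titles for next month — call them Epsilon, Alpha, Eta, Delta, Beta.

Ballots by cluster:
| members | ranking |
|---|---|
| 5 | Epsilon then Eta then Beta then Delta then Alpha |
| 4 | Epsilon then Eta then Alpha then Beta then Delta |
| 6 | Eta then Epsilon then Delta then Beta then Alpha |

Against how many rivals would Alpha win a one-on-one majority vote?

0

Alpha against each rival (15 members):
Alpha vs Epsilon: 0 to 15, Epsilon.
Alpha vs Eta: 0 for Alpha, 15 for Eta — Eta by 15–0.
Alpha vs Delta: 4 to 11, Delta.
Alpha–Beta: Beta 11–4.
Alpha beats no one; loses to Epsilon, Eta, Delta, Beta — 0 pairwise wins.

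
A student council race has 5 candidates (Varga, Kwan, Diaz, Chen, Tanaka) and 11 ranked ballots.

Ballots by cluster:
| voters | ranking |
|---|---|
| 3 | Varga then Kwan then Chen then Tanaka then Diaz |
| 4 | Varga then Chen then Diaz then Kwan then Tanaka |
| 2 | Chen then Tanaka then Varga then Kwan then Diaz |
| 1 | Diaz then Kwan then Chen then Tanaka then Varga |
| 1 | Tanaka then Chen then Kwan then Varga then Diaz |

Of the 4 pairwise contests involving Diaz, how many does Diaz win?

0

Diaz against each rival (11 voters):
Diaz vs Varga: Varga, 10–1.
Diaz vs Kwan: 5 to 6, Kwan.
Diaz vs Chen: Diaz preferred on 1 ballot; Chen wins 10–1.
Diaz vs Tanaka: Tanaka, 6–5.
Diaz beats no one; loses to Varga, Kwan, Chen, Tanaka — 0 pairwise wins.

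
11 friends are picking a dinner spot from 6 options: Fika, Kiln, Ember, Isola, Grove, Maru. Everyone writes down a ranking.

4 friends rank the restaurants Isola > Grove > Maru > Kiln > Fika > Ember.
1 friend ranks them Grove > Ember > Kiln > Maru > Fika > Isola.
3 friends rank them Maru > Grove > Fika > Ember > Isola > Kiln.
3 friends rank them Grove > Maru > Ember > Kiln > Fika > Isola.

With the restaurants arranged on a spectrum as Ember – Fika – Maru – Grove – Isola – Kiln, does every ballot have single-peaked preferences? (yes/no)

Axis positions: Ember=1, Fika=2, Maru=3, Grove=4, Isola=5, Kiln=6.
Group 1 (peak Isola at position 5): ranking walks positions 5-4-3-6-2-1, expanding outward from the peak — single-peaked.
Group 2: ranking walks positions 4-1-6-3-2-5; Ember is ranked above Maru even though Maru lies between Ember and the peak Grove on the axis — preferences dip and rise again. Not single-peaked.
Group 3 (peak Maru at position 3): ranking walks positions 3-4-2-1-5-6, expanding outward from the peak — single-peaked.
Group 4: ranking walks positions 4-3-1-6-2-5; Ember is ranked above Fika even though Fika lies between Ember and the peak Grove on the axis — preferences dip and rise again. Not single-peaked.
Group 2 violates single-peakedness, so the profile is not single-peaked on this axis.

no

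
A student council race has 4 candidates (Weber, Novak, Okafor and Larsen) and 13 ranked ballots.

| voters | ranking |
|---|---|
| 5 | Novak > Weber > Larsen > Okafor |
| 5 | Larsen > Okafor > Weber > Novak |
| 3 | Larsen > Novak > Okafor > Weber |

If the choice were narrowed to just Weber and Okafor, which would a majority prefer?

Okafor

Ballots ranking Weber above Okafor: 5.
Ballots ranking Okafor above Weber: 13 − 5 = 8.
Okafor wins the head-to-head 8–5.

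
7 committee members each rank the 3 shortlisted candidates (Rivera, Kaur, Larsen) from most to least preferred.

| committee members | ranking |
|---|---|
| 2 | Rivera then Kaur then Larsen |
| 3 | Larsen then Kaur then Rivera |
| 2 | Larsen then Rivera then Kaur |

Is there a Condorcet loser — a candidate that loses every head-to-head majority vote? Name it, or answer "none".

Head-to-head results (7 committee members):
Rivera–Kaur: Rivera 4–3.
Rivera vs Larsen: Larsen, 5–2.
Kaur vs Larsen: Kaur preferred on 2 ballots; Larsen wins 5–2.
Kaur loses to every other candidate — it is the Condorcet loser.

Kaur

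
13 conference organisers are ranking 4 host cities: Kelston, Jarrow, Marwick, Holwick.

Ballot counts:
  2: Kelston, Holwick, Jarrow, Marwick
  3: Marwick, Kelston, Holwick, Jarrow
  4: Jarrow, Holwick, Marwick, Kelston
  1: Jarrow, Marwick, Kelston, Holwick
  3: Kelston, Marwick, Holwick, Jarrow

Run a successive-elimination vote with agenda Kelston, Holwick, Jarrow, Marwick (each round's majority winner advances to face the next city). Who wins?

Round 1: Kelston vs Holwick — 9–4, Kelston advances.
Round 2: Kelston vs Jarrow — 8–5, Kelston advances.
Round 3: Kelston vs Marwick — 5–8, Marwick advances.
The agenda winner is Marwick.

Marwick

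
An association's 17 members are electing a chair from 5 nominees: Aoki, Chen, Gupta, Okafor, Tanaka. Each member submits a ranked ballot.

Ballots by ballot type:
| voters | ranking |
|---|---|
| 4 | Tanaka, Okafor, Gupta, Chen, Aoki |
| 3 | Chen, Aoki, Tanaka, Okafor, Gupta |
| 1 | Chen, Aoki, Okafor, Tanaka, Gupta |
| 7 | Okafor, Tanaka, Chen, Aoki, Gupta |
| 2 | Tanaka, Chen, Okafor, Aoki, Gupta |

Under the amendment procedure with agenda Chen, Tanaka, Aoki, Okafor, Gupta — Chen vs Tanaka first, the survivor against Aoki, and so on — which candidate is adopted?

Tanaka

Round 1: Chen vs Tanaka — 4–13, Tanaka advances.
Round 2: Tanaka vs Aoki — 13–4, Tanaka advances.
Round 3: Tanaka vs Okafor — 9–8, Tanaka advances.
Round 4: Tanaka vs Gupta — 17–0, Tanaka advances.
The agenda winner is Tanaka.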